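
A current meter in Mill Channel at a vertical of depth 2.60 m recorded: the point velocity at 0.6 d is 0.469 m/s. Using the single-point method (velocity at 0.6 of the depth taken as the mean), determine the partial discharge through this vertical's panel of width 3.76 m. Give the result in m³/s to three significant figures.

v̄ = v₀.₆ = 0.469 m/s
q = v̄ × d × w = 0.4690 × 2.60 × 3.76 = 4.585 m³/s

4.58 m³/s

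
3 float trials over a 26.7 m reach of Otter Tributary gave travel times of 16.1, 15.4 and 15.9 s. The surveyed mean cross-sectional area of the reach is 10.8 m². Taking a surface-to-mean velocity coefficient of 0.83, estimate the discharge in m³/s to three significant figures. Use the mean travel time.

t̄ = (16.1 + 15.4 + 15.9) / 3 = 15.8 s
v_surface = L / t̄ = 26.7 / 15.8 = 1.690 m/s
v_mean = 0.83 × 1.690 = 1.403 m/s
Q = A × v_mean = 10.8 × 1.403 = 15.15 m³/s

15.1 m³/s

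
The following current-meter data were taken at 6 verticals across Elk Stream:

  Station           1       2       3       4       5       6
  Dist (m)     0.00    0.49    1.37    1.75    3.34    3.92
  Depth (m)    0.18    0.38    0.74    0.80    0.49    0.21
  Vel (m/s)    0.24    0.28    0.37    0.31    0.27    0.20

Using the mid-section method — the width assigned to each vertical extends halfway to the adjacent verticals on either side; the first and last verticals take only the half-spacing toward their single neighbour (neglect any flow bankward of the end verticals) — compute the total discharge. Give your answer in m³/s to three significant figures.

0.656 m³/s

w_1 = (0.49 − 0.00)/2 = 0.245 m; q_1 = 0.24 × 0.18 × 0.245 = 0.01058 m³/s
w_2 = (1.37 − 0.00)/2 = 0.685 m; q_2 = 0.28 × 0.38 × 0.685 = 0.07288 m³/s
w_3 = (1.75 − 0.49)/2 = 0.63 m; q_3 = 0.37 × 0.74 × 0.63 = 0.1725 m³/s
w_4 = (3.34 − 1.37)/2 = 0.985 m; q_4 = 0.31 × 0.80 × 0.985 = 0.2443 m³/s
w_5 = (3.92 − 1.75)/2 = 1.085 m; q_5 = 0.27 × 0.49 × 1.085 = 0.1435 m³/s
w_6 = (3.92 − 3.34)/2 = 0.29 m; q_6 = 0.20 × 0.21 × 0.29 = 0.01218 m³/s
Q = Σ qᵢ = 0.6560 m³/s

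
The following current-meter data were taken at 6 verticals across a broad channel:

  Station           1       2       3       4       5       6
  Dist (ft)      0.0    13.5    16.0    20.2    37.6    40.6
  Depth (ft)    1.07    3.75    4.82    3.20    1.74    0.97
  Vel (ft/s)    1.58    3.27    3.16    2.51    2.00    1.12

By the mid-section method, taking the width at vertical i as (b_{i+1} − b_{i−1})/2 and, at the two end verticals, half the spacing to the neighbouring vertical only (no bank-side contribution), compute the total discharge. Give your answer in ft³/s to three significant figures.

w_1 = (13.5 − 0.0)/2 = 6.75 ft; q_1 = 1.58 × 1.07 × 6.75 = 11.41 ft³/s
w_2 = (16.0 − 0.0)/2 = 8 ft; q_2 = 3.27 × 3.75 × 8 = 98.10 ft³/s
w_3 = (20.2 − 13.5)/2 = 3.35 ft; q_3 = 3.16 × 4.82 × 3.35 = 51.02 ft³/s
w_4 = (37.6 − 16.0)/2 = 10.8 ft; q_4 = 2.51 × 3.20 × 10.8 = 86.75 ft³/s
w_5 = (40.6 − 20.2)/2 = 10.2 ft; q_5 = 2.00 × 1.74 × 10.2 = 35.50 ft³/s
w_6 = (40.6 − 37.6)/2 = 1.5 ft; q_6 = 1.12 × 0.97 × 1.5 = 1.630 ft³/s
Q = Σ qᵢ = 284.4 ft³/s

284 ft³/s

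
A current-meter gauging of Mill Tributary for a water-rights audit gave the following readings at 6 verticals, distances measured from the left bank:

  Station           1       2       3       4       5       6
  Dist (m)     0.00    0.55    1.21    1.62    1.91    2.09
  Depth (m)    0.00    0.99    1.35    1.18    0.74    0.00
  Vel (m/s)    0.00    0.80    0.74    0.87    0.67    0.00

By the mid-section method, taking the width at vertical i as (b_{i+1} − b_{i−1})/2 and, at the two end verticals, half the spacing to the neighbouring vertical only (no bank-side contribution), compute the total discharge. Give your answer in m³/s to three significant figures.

1.49 m³/s

w_2 = (1.21 − 0.00)/2 = 0.605 m; q_2 = 0.80 × 0.99 × 0.605 = 0.4792 m³/s
w_3 = (1.62 − 0.55)/2 = 0.535 m; q_3 = 0.74 × 1.35 × 0.535 = 0.5345 m³/s
w_4 = (1.91 − 1.21)/2 = 0.35 m; q_4 = 0.87 × 1.18 × 0.35 = 0.3593 m³/s
w_5 = (2.09 − 1.62)/2 = 0.235 m; q_5 = 0.67 × 0.74 × 0.235 = 0.1165 m³/s
Stations 1, 6 contribute zero (depth or velocity is 0).
Q = Σ qᵢ = 1.489 m³/s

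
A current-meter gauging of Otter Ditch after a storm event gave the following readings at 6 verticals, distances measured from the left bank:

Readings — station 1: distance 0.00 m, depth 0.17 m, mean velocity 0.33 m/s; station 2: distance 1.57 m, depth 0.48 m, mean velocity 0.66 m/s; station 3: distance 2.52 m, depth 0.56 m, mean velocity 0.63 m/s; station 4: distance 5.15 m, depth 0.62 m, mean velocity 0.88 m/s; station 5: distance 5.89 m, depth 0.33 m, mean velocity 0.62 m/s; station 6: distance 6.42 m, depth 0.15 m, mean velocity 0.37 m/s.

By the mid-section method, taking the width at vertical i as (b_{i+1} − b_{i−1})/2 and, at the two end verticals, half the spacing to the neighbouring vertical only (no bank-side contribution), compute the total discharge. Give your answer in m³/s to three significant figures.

2.14 m³/s

w_1 = (1.57 − 0.00)/2 = 0.785 m; q_1 = 0.33 × 0.17 × 0.785 = 0.04404 m³/s
w_2 = (2.52 − 0.00)/2 = 1.26 m; q_2 = 0.66 × 0.48 × 1.26 = 0.3992 m³/s
w_3 = (5.15 − 1.57)/2 = 1.79 m; q_3 = 0.63 × 0.56 × 1.79 = 0.6315 m³/s
w_4 = (5.89 − 2.52)/2 = 1.685 m; q_4 = 0.88 × 0.62 × 1.685 = 0.9193 m³/s
w_5 = (6.42 − 5.15)/2 = 0.635 m; q_5 = 0.62 × 0.33 × 0.635 = 0.1299 m³/s
w_6 = (6.42 − 5.89)/2 = 0.265 m; q_6 = 0.37 × 0.15 × 0.265 = 0.01471 m³/s
Q = Σ qᵢ = 2.139 m³/s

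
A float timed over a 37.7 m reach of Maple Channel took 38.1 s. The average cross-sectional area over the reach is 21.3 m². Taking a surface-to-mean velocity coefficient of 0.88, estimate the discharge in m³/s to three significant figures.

18.5 m³/s

v_surface = L / t̄ = 37.7 / 38.1 = 0.9895 m/s
v_mean = 0.88 × 0.9895 = 0.8708 m/s
Q = A × v_mean = 21.3 × 0.8708 = 18.55 m³/s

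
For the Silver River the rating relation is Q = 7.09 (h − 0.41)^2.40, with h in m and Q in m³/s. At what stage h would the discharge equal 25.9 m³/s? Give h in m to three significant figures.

h − h₀ = (Q/C)^(1/b) = (25.9/7.09)^(1/2.40) = 1.716 m
h = 0.41 + 1.716 = 2.126 m

2.13 m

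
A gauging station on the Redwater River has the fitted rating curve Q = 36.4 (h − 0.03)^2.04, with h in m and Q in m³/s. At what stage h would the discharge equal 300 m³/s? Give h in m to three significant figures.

2.84 m

h − h₀ = (Q/C)^(1/b) = (300/36.4)^(1/2.04) = 2.812 m
h = 0.03 + 2.812 = 2.842 m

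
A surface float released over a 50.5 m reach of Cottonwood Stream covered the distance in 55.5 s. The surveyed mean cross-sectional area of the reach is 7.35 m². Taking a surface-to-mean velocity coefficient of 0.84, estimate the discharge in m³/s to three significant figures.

5.62 m³/s

v_surface = L / t̄ = 50.5 / 55.5 = 0.9099 m/s
v_mean = 0.84 × 0.9099 = 0.7643 m/s
Q = A × v_mean = 7.35 × 0.7643 = 5.618 m³/s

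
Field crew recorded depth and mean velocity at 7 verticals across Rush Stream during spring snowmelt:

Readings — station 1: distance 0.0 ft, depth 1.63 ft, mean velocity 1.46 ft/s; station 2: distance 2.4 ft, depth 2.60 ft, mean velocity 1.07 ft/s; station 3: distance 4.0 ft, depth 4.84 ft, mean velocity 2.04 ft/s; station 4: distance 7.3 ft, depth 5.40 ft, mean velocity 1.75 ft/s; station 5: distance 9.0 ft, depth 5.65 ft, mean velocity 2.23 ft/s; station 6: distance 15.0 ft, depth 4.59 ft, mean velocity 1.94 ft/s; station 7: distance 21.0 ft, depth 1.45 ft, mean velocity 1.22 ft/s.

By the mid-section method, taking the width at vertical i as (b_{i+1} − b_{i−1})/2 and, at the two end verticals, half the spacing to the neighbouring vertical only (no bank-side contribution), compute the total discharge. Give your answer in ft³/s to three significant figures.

w_1 = (2.4 − 0.0)/2 = 1.2 ft; q_1 = 1.46 × 1.63 × 1.2 = 2.856 ft³/s
w_2 = (4.0 − 0.0)/2 = 2 ft; q_2 = 1.07 × 2.60 × 2 = 5.564 ft³/s
w_3 = (7.3 − 2.4)/2 = 2.45 ft; q_3 = 2.04 × 4.84 × 2.45 = 24.19 ft³/s
w_4 = (9.0 − 4.0)/2 = 2.5 ft; q_4 = 1.75 × 5.40 × 2.5 = 23.63 ft³/s
w_5 = (15.0 − 7.3)/2 = 3.85 ft; q_5 = 2.23 × 5.65 × 3.85 = 48.51 ft³/s
w_6 = (21.0 − 9.0)/2 = 6 ft; q_6 = 1.94 × 4.59 × 6 = 53.43 ft³/s
w_7 = (21.0 − 15.0)/2 = 3 ft; q_7 = 1.22 × 1.45 × 3 = 5.307 ft³/s
Q = Σ qᵢ = 163.5 ft³/s

163 ft³/s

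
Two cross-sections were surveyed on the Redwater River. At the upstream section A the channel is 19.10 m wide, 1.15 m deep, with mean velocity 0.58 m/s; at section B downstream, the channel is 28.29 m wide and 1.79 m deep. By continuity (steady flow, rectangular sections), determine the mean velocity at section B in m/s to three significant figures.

0.252 m/s

Q = A₁V₁ = (19.10×1.15) × 0.58 = 12.74 m³/s
A₂ = 28.29 × 1.79 = 50.64 m²
V₂ = Q/A₂ = 12.74/50.64 = 0.2516 m/s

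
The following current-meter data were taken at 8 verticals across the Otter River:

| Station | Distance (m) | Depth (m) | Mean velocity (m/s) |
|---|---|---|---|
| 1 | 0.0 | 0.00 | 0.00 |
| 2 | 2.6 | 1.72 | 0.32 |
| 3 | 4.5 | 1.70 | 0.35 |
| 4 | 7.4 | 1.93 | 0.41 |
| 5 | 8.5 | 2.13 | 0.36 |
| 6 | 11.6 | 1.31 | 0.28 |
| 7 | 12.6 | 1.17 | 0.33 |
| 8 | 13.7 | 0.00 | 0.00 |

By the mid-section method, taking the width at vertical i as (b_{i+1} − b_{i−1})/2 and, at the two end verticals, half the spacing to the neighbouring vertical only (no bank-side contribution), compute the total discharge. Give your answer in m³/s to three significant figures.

7.02 m³/s

w_2 = (4.5 − 0.0)/2 = 2.25 m; q_2 = 0.32 × 1.72 × 2.25 = 1.238 m³/s
w_3 = (7.4 − 2.6)/2 = 2.4 m; q_3 = 0.35 × 1.70 × 2.4 = 1.428 m³/s
w_4 = (8.5 − 4.5)/2 = 2 m; q_4 = 0.41 × 1.93 × 2 = 1.583 m³/s
w_5 = (11.6 − 7.4)/2 = 2.1 m; q_5 = 0.36 × 2.13 × 2.1 = 1.610 m³/s
w_6 = (12.6 − 8.5)/2 = 2.05 m; q_6 = 0.28 × 1.31 × 2.05 = 0.7519 m³/s
w_7 = (13.7 − 11.6)/2 = 1.05 m; q_7 = 0.33 × 1.17 × 1.05 = 0.4054 m³/s
Stations 1, 8 contribute zero (depth or velocity is 0).
Q = Σ qᵢ = 7.017 m³/s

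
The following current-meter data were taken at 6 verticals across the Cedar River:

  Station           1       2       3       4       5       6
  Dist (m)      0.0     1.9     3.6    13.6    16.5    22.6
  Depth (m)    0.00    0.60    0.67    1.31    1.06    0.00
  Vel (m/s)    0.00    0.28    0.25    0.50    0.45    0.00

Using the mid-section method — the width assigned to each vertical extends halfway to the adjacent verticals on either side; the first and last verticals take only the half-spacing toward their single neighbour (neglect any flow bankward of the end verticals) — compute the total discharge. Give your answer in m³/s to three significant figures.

w_2 = (3.6 − 0.0)/2 = 1.8 m; q_2 = 0.28 × 0.60 × 1.8 = 0.3024 m³/s
w_3 = (13.6 − 1.9)/2 = 5.85 m; q_3 = 0.25 × 0.67 × 5.85 = 0.9799 m³/s
w_4 = (16.5 − 3.6)/2 = 6.45 m; q_4 = 0.50 × 1.31 × 6.45 = 4.225 m³/s
w_5 = (22.6 − 13.6)/2 = 4.5 m; q_5 = 0.45 × 1.06 × 4.5 = 2.147 m³/s
Stations 1, 6 contribute zero (depth or velocity is 0).
Q = Σ qᵢ = 7.654 m³/s

7.65 m³/s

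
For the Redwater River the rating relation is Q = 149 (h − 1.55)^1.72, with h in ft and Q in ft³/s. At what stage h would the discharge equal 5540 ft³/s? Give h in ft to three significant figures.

h − h₀ = (Q/C)^(1/b) = (5540/149)^(1/1.72) = 8.184 ft
h = 1.55 + 8.184 = 9.734 ft

9.73 ft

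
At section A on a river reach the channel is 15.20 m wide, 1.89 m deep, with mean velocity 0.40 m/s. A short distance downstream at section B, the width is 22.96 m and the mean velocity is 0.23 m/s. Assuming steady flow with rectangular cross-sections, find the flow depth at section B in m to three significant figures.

2.18 m

Q = A₁V₁ = (15.20×1.89) × 0.40 = 11.49 m³/s
d₂ = Q/(b₂ V₂) = 11.49/(22.96×0.23) = 2.176 m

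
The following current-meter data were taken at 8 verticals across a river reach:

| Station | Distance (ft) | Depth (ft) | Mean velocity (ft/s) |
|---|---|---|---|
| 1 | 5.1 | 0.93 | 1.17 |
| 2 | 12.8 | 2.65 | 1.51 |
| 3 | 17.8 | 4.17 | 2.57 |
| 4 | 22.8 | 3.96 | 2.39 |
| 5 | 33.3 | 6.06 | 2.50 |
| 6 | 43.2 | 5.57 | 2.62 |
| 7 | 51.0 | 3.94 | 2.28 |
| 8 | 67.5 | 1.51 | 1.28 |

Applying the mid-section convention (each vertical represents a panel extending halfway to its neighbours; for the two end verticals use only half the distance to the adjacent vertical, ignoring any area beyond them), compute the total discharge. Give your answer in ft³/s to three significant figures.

565 ft³/s

w_1 = (12.8 − 5.1)/2 = 3.85 ft; q_1 = 1.17 × 0.93 × 3.85 = 4.189 ft³/s
w_2 = (17.8 − 5.1)/2 = 6.35 ft; q_2 = 1.51 × 2.65 × 6.35 = 25.41 ft³/s
w_3 = (22.8 − 12.8)/2 = 5 ft; q_3 = 2.57 × 4.17 × 5 = 53.58 ft³/s
w_4 = (33.3 − 17.8)/2 = 7.75 ft; q_4 = 2.39 × 3.96 × 7.75 = 73.35 ft³/s
w_5 = (43.2 − 22.8)/2 = 10.2 ft; q_5 = 2.50 × 6.06 × 10.2 = 154.5 ft³/s
w_6 = (51.0 − 33.3)/2 = 8.85 ft; q_6 = 2.62 × 5.57 × 8.85 = 129.2 ft³/s
w_7 = (67.5 − 43.2)/2 = 12.15 ft; q_7 = 2.28 × 3.94 × 12.15 = 109.1 ft³/s
w_8 = (67.5 − 51.0)/2 = 8.25 ft; q_8 = 1.28 × 1.51 × 8.25 = 15.95 ft³/s
Q = Σ qᵢ = 565.3 ft³/s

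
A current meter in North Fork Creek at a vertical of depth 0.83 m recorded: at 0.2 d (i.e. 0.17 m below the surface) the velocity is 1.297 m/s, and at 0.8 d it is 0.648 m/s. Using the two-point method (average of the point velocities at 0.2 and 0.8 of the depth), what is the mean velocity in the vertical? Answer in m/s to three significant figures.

v̄ = (1.297 + 0.648) / 2 = 0.9725 m/s

0.973 m/s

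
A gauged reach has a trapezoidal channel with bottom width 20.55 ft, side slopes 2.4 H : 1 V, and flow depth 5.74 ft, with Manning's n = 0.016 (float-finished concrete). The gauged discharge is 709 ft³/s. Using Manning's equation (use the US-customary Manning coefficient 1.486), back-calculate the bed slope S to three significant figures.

0.000244

A = (b + z·y)·y = (20.55 + 2.4×5.74)×5.74 = 197.0 ft²
P = b + 2y√(1+z²) = 20.55 + 2×5.74×√(1+2.4²) = 50.40 ft
R = A/P = 197.0/50.40 = 3.910 ft
S = (Q·n / (1.486·A·R^(2/3)))² = (709×0.016 / (1.486×197.0×2.482))² = 0.0002437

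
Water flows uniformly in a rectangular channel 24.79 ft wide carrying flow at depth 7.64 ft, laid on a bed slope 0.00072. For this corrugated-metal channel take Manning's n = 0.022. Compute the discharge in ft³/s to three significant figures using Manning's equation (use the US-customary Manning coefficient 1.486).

967 ft³/s

A = b·y = 24.79 × 7.64 = 189.4 ft²
P = b + 2y = 24.79 + 2×7.64 = 40.07 ft
R = A/P = 189.4/40.07 = 4.727 ft
Q = (1.486/n)·A·R^(2/3)·S^(1/2) = (1.486/0.022) × 189.4 × 4.727^(2/3) × 0.00072^(1/2) = 966.8 ft³/s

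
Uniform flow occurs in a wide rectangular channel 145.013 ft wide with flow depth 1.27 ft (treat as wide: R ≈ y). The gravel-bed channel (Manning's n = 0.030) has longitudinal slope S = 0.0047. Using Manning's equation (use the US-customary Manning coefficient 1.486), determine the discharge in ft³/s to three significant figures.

733 ft³/s

A = b·y = 145.013 × 1.27 = 184.2 ft²
Wide channel: R ≈ y = 1.27 ft
Q = (1.486/n)·A·R^(2/3)·S^(1/2) = (1.486/0.030) × 184.2 × 1.270^(2/3) × 0.0047^(1/2) = 733.4 ft³/s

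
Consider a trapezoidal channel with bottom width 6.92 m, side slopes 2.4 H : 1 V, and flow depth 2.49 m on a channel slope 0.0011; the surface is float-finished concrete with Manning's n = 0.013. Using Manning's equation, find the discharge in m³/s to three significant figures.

A = (b + z·y)·y = (6.92 + 2.4×2.49)×2.49 = 32.11 m²
P = b + 2y√(1+z²) = 6.92 + 2×2.49×√(1+2.4²) = 19.87 m
R = A/P = 32.11/19.87 = 1.616 m
Q = (1/n)·A·R^(2/3)·S^(1/2) = (1/0.013) × 32.11 × 1.616^(2/3) × 0.0011^(1/2) = 112.8 m³/s

113 m³/s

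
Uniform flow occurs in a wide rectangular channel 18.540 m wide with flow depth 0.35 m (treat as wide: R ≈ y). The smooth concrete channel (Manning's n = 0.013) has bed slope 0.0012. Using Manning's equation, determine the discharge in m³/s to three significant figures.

A = b·y = 18.540 × 0.35 = 6.489 m²
Wide channel: R ≈ y = 0.35 m
Q = (1/n)·A·R^(2/3)·S^(1/2) = (1/0.013) × 6.489 × 0.3500^(2/3) × 0.0012^(1/2) = 8.588 m³/s

8.59 m³/s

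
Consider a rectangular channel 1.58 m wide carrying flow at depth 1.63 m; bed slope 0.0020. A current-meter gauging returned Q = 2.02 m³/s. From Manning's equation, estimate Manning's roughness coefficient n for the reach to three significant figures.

A = b·y = 1.58 × 1.63 = 2.575 m²
P = b + 2y = 1.58 + 2×1.63 = 4.840 m
R = A/P = 2.575/4.840 = 0.5321 m
n = (1/Q)·A·R^(2/3)·S^(1/2) = (1/2.02) × 2.575 × 0.6566 × 0.04472 = 0.03744

0.0374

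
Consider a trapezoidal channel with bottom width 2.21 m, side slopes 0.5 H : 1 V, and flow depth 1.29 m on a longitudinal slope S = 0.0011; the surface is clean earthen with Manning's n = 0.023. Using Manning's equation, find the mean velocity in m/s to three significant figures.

A = (b + z·y)·y = (2.21 + 0.5×1.29)×1.29 = 3.683 m²
P = b + 2y√(1+z²) = 2.21 + 2×1.29×√(1+0.5²) = 5.095 m
R = A/P = 3.683/5.095 = 0.7229 m
Q = (1/n)·A·R^(2/3)·S^(1/2) = (1/0.023) × 3.683 × 0.7229^(2/3) × 0.0011^(1/2) = 4.278 m³/s
V = Q/A = 4.278/3.683 = 1.162 m/s

1.16 m/s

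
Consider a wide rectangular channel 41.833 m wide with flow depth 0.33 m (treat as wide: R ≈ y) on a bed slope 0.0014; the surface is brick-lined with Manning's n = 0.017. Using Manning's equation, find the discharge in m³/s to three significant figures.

14.5 m³/s

A = b·y = 41.833 × 0.33 = 13.80 m²
Wide channel: R ≈ y = 0.33 m
Q = (1/n)·A·R^(2/3)·S^(1/2) = (1/0.017) × 13.80 × 0.3300^(2/3) × 0.0014^(1/2) = 14.51 m³/s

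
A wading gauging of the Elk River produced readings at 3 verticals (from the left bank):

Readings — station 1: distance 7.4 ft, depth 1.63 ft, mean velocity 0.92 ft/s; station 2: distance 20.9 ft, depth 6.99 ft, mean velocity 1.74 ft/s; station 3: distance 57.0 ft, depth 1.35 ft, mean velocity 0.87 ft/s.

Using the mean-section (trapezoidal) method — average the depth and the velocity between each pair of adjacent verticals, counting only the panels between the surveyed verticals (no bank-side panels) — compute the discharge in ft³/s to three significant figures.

274 ft³/s

Panel 1-2: Δb = 13.5 ft, d̄ = (1.63+6.99)/2 = 4.31, v̄ = (0.92+1.74)/2 = 1.33 → q = 13.5×4.31×1.33 = 77.39 ft³/s
Panel 2-3: Δb = 36.1 ft, d̄ = (6.99+1.35)/2 = 4.17, v̄ = (1.74+0.87)/2 = 1.305 → q = 36.1×4.17×1.305 = 196.5 ft³/s
Q = Σ q = 273.8 ft³/s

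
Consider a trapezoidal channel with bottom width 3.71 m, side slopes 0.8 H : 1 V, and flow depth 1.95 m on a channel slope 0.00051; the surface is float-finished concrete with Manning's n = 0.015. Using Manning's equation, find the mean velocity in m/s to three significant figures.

A = (b + z·y)·y = (3.71 + 0.8×1.95)×1.95 = 10.28 m²
P = b + 2y√(1+z²) = 3.71 + 2×1.95×√(1+0.8²) = 8.704 m
R = A/P = 10.28/8.704 = 1.181 m
Q = (1/n)·A·R^(2/3)·S^(1/2) = (1/0.015) × 10.28 × 1.181^(2/3) × 0.00051^(1/2) = 17.28 m³/s
V = Q/A = 17.28/10.28 = 1.682 m/s

1.68 m/s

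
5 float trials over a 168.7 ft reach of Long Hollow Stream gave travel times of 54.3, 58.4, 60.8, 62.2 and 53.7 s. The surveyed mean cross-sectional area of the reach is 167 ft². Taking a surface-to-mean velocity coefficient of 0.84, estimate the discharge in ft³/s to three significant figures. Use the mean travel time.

t̄ = (54.3 + 58.4 + 60.8 + 62.2 + 53.7) / 5 = 57.88 s
v_surface = L / t̄ = 168.7 / 57.88 = 2.915 ft/s
v_mean = 0.84 × 2.915 = 2.448 ft/s
Q = A × v_mean = 167 × 2.448 = 408.9 ft³/s

409 ft³/s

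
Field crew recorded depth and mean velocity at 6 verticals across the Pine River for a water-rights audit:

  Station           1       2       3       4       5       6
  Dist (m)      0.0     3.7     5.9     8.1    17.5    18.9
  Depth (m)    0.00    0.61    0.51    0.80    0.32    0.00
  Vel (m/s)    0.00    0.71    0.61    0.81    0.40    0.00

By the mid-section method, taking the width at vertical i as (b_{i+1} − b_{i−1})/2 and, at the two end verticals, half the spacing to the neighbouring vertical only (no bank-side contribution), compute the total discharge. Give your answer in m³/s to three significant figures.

6.41 m³/s

w_2 = (5.9 − 0.0)/2 = 2.95 m; q_2 = 0.71 × 0.61 × 2.95 = 1.278 m³/s
w_3 = (8.1 − 3.7)/2 = 2.2 m; q_3 = 0.61 × 0.51 × 2.2 = 0.6844 m³/s
w_4 = (17.5 − 5.9)/2 = 5.8 m; q_4 = 0.81 × 0.80 × 5.8 = 3.758 m³/s
w_5 = (18.9 − 8.1)/2 = 5.4 m; q_5 = 0.40 × 0.32 × 5.4 = 0.6912 m³/s
Stations 1, 6 contribute zero (depth or velocity is 0).
Q = Σ qᵢ = 6.412 m³/s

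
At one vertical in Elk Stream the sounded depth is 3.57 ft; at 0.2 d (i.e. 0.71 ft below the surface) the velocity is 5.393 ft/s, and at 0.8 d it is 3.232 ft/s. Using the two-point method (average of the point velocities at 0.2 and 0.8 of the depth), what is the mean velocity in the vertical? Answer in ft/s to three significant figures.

v̄ = (5.393 + 3.232) / 2 = 4.313 ft/s

4.31 ft/s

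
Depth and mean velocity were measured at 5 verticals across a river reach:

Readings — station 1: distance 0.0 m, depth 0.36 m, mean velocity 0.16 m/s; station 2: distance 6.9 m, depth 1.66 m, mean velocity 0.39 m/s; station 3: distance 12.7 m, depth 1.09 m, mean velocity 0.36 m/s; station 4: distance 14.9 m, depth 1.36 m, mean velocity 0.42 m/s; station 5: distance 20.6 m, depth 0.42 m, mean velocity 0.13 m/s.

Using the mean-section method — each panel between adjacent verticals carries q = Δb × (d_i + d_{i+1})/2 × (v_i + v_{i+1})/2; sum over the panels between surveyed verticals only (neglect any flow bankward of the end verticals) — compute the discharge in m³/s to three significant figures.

Panel 1-2: Δb = 6.9 m, d̄ = (0.36+1.66)/2 = 1.01, v̄ = (0.16+0.39)/2 = 0.275 → q = 6.9×1.01×0.275 = 1.916 m³/s
Panel 2-3: Δb = 5.8 m, d̄ = (1.66+1.09)/2 = 1.375, v̄ = (0.39+0.36)/2 = 0.375 → q = 5.8×1.375×0.375 = 2.991 m³/s
Panel 3-4: Δb = 2.2 m, d̄ = (1.09+1.36)/2 = 1.225, v̄ = (0.36+0.42)/2 = 0.39 → q = 2.2×1.225×0.39 = 1.051 m³/s
Panel 4-5: Δb = 5.7 m, d̄ = (1.36+0.42)/2 = 0.89, v̄ = (0.42+0.13)/2 = 0.275 → q = 5.7×0.89×0.275 = 1.395 m³/s
Q = Σ q = 7.353 m³/s

7.35 m³/s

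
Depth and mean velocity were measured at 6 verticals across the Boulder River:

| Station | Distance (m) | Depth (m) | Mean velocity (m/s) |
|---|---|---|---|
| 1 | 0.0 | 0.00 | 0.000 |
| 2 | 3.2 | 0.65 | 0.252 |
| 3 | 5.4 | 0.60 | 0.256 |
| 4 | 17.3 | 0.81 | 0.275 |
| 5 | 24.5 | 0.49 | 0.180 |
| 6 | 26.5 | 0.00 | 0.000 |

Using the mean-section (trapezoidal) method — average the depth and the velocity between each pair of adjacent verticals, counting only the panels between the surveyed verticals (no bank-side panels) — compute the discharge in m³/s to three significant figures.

3.82 m³/s

Panel 1-2: Δb = 3.2 m, d̄ = (0.00+0.65)/2 = 0.325, v̄ = (0.000+0.252)/2 = 0.126 → q = 3.2×0.325×0.126 = 0.1310 m³/s
Panel 2-3: Δb = 2.2 m, d̄ = (0.65+0.60)/2 = 0.625, v̄ = (0.252+0.256)/2 = 0.254 → q = 2.2×0.625×0.254 = 0.3493 m³/s
Panel 3-4: Δb = 11.9 m, d̄ = (0.60+0.81)/2 = 0.705, v̄ = (0.256+0.275)/2 = 0.2655 → q = 11.9×0.705×0.2655 = 2.227 m³/s
Panel 4-5: Δb = 7.2 m, d̄ = (0.81+0.49)/2 = 0.65, v̄ = (0.275+0.180)/2 = 0.2275 → q = 7.2×0.65×0.2275 = 1.065 m³/s
Panel 5-6: Δb = 2 m, d̄ = (0.49+0.00)/2 = 0.245, v̄ = (0.180+0.000)/2 = 0.09 → q = 2×0.245×0.09 = 0.04410 m³/s
Q = Σ q = 3.817 m³/s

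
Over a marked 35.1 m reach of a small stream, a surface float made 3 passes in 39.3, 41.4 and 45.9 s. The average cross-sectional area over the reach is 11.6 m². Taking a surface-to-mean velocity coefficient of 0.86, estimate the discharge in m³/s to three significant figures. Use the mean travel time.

t̄ = (39.3 + 41.4 + 45.9) / 3 = 42.2 s
v_surface = L / t̄ = 35.1 / 42.2 = 0.8318 m/s
v_mean = 0.86 × 0.8318 = 0.7153 m/s
Q = A × v_mean = 11.6 × 0.7153 = 8.298 m³/s

8.30 m³/s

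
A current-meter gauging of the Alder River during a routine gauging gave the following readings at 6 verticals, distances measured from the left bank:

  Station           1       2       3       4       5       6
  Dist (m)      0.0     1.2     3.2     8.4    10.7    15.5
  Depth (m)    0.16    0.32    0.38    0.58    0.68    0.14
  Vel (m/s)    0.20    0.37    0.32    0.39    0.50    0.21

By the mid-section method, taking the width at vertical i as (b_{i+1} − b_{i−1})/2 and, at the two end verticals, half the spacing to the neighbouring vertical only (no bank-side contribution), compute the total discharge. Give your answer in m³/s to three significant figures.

2.77 m³/s

w_1 = (1.2 − 0.0)/2 = 0.6 m; q_1 = 0.20 × 0.16 × 0.6 = 0.01920 m³/s
w_2 = (3.2 − 0.0)/2 = 1.6 m; q_2 = 0.37 × 0.32 × 1.6 = 0.1894 m³/s
w_3 = (8.4 − 1.2)/2 = 3.6 m; q_3 = 0.32 × 0.38 × 3.6 = 0.4378 m³/s
w_4 = (10.7 − 3.2)/2 = 3.75 m; q_4 = 0.39 × 0.58 × 3.75 = 0.8483 m³/s
w_5 = (15.5 − 8.4)/2 = 3.55 m; q_5 = 0.50 × 0.68 × 3.55 = 1.207 m³/s
w_6 = (15.5 − 10.7)/2 = 2.4 m; q_6 = 0.21 × 0.14 × 2.4 = 0.07056 m³/s
Q = Σ qᵢ = 2.772 m³/s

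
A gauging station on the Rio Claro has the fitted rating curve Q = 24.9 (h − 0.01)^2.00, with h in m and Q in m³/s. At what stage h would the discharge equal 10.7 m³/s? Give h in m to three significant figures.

0.666 m

h − h₀ = (Q/C)^(1/b) = (10.7/24.9)^(1/2.00) = 0.6555 m
h = 0.01 + 0.6555 = 0.6655 m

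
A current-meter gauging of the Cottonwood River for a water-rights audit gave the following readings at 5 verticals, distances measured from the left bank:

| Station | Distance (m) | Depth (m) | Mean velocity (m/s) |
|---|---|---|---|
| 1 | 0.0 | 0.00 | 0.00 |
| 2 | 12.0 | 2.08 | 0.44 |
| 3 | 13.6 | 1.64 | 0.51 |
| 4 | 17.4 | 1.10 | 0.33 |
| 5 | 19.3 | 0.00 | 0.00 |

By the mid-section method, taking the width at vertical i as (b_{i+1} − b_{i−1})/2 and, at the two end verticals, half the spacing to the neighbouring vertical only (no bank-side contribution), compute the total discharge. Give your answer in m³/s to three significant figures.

w_2 = (13.6 − 0.0)/2 = 6.8 m; q_2 = 0.44 × 2.08 × 6.8 = 6.223 m³/s
w_3 = (17.4 − 12.0)/2 = 2.7 m; q_3 = 0.51 × 1.64 × 2.7 = 2.258 m³/s
w_4 = (19.3 − 13.6)/2 = 2.85 m; q_4 = 0.33 × 1.10 × 2.85 = 1.035 m³/s
Stations 1, 5 contribute zero (depth or velocity is 0).
Q = Σ qᵢ = 9.516 m³/s

9.52 m³/s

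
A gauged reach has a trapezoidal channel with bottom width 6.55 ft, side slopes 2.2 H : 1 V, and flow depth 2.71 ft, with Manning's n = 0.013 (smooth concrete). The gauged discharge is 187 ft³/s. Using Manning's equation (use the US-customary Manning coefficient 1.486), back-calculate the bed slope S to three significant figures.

0.00112

A = (b + z·y)·y = (6.55 + 2.2×2.71)×2.71 = 33.91 ft²
P = b + 2y√(1+z²) = 6.55 + 2×2.71×√(1+2.2²) = 19.65 ft
R = A/P = 33.91/19.65 = 1.726 ft
S = (Q·n / (1.486·A·R^(2/3)))² = (187×0.013 / (1.486×33.91×1.439))² = 0.001125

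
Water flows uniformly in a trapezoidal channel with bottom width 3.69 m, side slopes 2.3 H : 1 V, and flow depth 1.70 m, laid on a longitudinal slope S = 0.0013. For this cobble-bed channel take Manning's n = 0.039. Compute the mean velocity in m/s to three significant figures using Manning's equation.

A = (b + z·y)·y = (3.69 + 2.3×1.70)×1.70 = 12.92 m²
P = b + 2y√(1+z²) = 3.69 + 2×1.70×√(1+2.3²) = 12.22 m
R = A/P = 12.92/12.22 = 1.058 m
Q = (1/n)·A·R^(2/3)·S^(1/2) = (1/0.039) × 12.92 × 1.058^(2/3) × 0.0013^(1/2) = 12.40 m³/s
V = Q/A = 12.40/12.92 = 0.9596 m/s

0.960 m/s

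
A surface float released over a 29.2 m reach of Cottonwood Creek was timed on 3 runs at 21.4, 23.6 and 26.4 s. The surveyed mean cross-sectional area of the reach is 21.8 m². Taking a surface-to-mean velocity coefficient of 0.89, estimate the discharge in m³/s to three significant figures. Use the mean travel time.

t̄ = (21.4 + 23.6 + 26.4) / 3 = 23.8 s
v_surface = L / t̄ = 29.2 / 23.8 = 1.227 m/s
v_mean = 0.89 × 1.227 = 1.092 m/s
Q = A × v_mean = 21.8 × 1.092 = 23.80 m³/s

23.8 m³/s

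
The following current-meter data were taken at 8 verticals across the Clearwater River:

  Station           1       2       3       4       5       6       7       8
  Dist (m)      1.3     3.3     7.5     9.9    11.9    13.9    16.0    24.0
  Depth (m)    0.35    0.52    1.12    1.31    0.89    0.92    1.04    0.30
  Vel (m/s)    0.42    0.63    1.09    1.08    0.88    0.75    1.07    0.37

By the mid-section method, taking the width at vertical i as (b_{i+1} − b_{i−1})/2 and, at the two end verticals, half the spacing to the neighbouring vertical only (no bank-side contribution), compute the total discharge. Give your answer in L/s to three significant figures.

w_1 = (3.3 − 1.3)/2 = 1 m; q_1 = 0.42 × 0.35 × 1 = 0.1470 m³/s
w_2 = (7.5 − 1.3)/2 = 3.1 m; q_2 = 0.63 × 0.52 × 3.1 = 1.016 m³/s
w_3 = (9.9 − 3.3)/2 = 3.3 m; q_3 = 1.09 × 1.12 × 3.3 = 4.029 m³/s
w_4 = (11.9 − 7.5)/2 = 2.2 m; q_4 = 1.08 × 1.31 × 2.2 = 3.113 m³/s
w_5 = (13.9 − 9.9)/2 = 2 m; q_5 = 0.88 × 0.89 × 2 = 1.566 m³/s
w_6 = (16.0 − 11.9)/2 = 2.05 m; q_6 = 0.75 × 0.92 × 2.05 = 1.415 m³/s
w_7 = (24.0 − 13.9)/2 = 5.05 m; q_7 = 1.07 × 1.04 × 5.05 = 5.620 m³/s
w_8 = (24.0 − 16.0)/2 = 4 m; q_8 = 0.37 × 0.30 × 4 = 0.4440 m³/s
Q = Σ qᵢ = 17.35 m³/s
= 17.35 × 1000 = 17350 L/s

17300 L/s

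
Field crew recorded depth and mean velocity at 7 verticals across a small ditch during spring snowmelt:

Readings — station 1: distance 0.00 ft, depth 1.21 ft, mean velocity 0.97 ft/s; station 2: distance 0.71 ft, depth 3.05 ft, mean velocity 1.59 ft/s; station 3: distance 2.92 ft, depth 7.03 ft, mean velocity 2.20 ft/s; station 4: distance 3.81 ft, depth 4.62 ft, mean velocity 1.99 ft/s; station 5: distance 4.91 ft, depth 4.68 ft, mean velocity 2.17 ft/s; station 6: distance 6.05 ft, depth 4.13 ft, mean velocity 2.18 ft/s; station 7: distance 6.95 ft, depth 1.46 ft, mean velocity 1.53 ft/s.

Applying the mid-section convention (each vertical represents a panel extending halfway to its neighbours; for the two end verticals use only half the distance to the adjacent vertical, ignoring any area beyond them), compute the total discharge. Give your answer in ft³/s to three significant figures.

62.2 ft³/s

w_1 = (0.71 − 0.00)/2 = 0.355 ft; q_1 = 0.97 × 1.21 × 0.355 = 0.4167 ft³/s
w_2 = (2.92 − 0.00)/2 = 1.46 ft; q_2 = 1.59 × 3.05 × 1.46 = 7.080 ft³/s
w_3 = (3.81 − 0.71)/2 = 1.55 ft; q_3 = 2.20 × 7.03 × 1.55 = 23.97 ft³/s
w_4 = (4.91 − 2.92)/2 = 0.995 ft; q_4 = 1.99 × 4.62 × 0.995 = 9.148 ft³/s
w_5 = (6.05 − 3.81)/2 = 1.12 ft; q_5 = 2.17 × 4.68 × 1.12 = 11.37 ft³/s
w_6 = (6.95 − 4.91)/2 = 1.02 ft; q_6 = 2.18 × 4.13 × 1.02 = 9.183 ft³/s
w_7 = (6.95 − 6.05)/2 = 0.45 ft; q_7 = 1.53 × 1.46 × 0.45 = 1.005 ft³/s
Q = Σ qᵢ = 62.18 ft³/s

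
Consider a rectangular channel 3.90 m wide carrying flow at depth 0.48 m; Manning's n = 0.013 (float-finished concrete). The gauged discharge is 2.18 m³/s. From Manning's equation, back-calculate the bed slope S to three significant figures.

A = b·y = 3.90 × 0.48 = 1.872 m²
P = b + 2y = 3.90 + 2×0.48 = 4.860 m
R = A/P = 1.872/4.860 = 0.3852 m
S = (Q·n / (1·A·R^(2/3)))² = (2.18×0.013 / (1×1.872×0.5294))² = 0.0008178

0.000818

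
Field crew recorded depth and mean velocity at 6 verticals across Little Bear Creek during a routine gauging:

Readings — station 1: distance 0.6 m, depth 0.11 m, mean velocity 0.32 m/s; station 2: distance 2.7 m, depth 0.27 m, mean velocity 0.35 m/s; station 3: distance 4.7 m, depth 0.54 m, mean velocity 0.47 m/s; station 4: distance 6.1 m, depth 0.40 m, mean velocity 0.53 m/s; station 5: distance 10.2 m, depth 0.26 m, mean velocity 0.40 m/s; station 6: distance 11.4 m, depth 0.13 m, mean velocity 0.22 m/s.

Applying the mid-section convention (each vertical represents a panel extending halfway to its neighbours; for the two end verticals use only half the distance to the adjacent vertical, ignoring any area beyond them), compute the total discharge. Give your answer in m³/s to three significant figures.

w_1 = (2.7 − 0.6)/2 = 1.05 m; q_1 = 0.32 × 0.11 × 1.05 = 0.03696 m³/s
w_2 = (4.7 − 0.6)/2 = 2.05 m; q_2 = 0.35 × 0.27 × 2.05 = 0.1937 m³/s
w_3 = (6.1 − 2.7)/2 = 1.7 m; q_3 = 0.47 × 0.54 × 1.7 = 0.4315 m³/s
w_4 = (10.2 − 4.7)/2 = 2.75 m; q_4 = 0.53 × 0.40 × 2.75 = 0.5830 m³/s
w_5 = (11.4 − 6.1)/2 = 2.65 m; q_5 = 0.40 × 0.26 × 2.65 = 0.2756 m³/s
w_6 = (11.4 − 10.2)/2 = 0.6 m; q_6 = 0.22 × 0.13 × 0.6 = 0.01716 m³/s
Q = Σ qᵢ = 1.538 m³/s

1.54 m³/s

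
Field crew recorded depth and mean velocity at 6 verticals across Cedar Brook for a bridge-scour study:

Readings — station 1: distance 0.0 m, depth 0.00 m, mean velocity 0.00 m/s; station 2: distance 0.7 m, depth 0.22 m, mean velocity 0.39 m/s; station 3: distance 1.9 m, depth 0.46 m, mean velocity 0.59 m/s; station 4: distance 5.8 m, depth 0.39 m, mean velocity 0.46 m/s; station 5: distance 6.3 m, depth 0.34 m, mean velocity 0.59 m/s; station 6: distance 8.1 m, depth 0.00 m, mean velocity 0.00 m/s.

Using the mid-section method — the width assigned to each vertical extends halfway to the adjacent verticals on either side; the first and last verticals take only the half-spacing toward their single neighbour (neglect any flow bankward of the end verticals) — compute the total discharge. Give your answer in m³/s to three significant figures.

1.40 m³/s

w_2 = (1.9 − 0.0)/2 = 0.95 m; q_2 = 0.39 × 0.22 × 0.95 = 0.08151 m³/s
w_3 = (5.8 − 0.7)/2 = 2.55 m; q_3 = 0.59 × 0.46 × 2.55 = 0.6921 m³/s
w_4 = (6.3 − 1.9)/2 = 2.2 m; q_4 = 0.46 × 0.39 × 2.2 = 0.3947 m³/s
w_5 = (8.1 − 5.8)/2 = 1.15 m; q_5 = 0.59 × 0.34 × 1.15 = 0.2307 m³/s
Stations 1, 6 contribute zero (depth or velocity is 0).
Q = Σ qᵢ = 1.399 m³/s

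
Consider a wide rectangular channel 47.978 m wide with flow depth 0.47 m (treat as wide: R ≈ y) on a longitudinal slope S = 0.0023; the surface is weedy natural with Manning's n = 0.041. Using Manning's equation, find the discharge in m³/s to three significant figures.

A = b·y = 47.978 × 0.47 = 22.55 m²
Wide channel: R ≈ y = 0.47 m
Q = (1/n)·A·R^(2/3)·S^(1/2) = (1/0.041) × 22.55 × 0.4700^(2/3) × 0.0023^(1/2) = 15.94 m³/s

15.9 m³/s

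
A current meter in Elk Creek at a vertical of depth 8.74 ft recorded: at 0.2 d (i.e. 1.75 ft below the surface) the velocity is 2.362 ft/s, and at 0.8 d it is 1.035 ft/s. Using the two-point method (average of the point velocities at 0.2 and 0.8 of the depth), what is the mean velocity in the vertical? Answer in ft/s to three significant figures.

v̄ = (2.362 + 1.035) / 2 = 1.699 ft/s

1.70 ft/s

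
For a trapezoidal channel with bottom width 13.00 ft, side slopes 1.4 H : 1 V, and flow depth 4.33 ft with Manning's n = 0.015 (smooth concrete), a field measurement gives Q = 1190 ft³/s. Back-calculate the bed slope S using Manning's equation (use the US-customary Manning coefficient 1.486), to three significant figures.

0.00499

A = (b + z·y)·y = (13.00 + 1.4×4.33)×4.33 = 82.54 ft²
P = b + 2y√(1+z²) = 13.00 + 2×4.33×√(1+1.4²) = 27.90 ft
R = A/P = 82.54/27.90 = 2.958 ft
S = (Q·n / (1.486·A·R^(2/3)))² = (1190×0.015 / (1.486×82.54×2.061))² = 0.004987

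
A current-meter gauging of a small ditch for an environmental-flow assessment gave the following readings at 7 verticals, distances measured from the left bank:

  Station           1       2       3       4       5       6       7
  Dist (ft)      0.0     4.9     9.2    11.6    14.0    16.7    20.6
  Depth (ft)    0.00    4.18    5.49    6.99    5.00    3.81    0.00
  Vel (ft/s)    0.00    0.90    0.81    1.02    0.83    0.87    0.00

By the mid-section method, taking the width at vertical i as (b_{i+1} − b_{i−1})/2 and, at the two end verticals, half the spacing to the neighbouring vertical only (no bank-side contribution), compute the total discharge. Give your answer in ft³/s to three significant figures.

w_2 = (9.2 − 0.0)/2 = 4.6 ft; q_2 = 0.90 × 4.18 × 4.6 = 17.31 ft³/s
w_3 = (11.6 − 4.9)/2 = 3.35 ft; q_3 = 0.81 × 5.49 × 3.35 = 14.90 ft³/s
w_4 = (14.0 − 9.2)/2 = 2.4 ft; q_4 = 1.02 × 6.99 × 2.4 = 17.11 ft³/s
w_5 = (16.7 − 11.6)/2 = 2.55 ft; q_5 = 0.83 × 5.00 × 2.55 = 10.58 ft³/s
w_6 = (20.6 − 14.0)/2 = 3.3 ft; q_6 = 0.87 × 3.81 × 3.3 = 10.94 ft³/s
Stations 1, 7 contribute zero (depth or velocity is 0).
Q = Σ qᵢ = 70.83 ft³/s

70.8 ft³/s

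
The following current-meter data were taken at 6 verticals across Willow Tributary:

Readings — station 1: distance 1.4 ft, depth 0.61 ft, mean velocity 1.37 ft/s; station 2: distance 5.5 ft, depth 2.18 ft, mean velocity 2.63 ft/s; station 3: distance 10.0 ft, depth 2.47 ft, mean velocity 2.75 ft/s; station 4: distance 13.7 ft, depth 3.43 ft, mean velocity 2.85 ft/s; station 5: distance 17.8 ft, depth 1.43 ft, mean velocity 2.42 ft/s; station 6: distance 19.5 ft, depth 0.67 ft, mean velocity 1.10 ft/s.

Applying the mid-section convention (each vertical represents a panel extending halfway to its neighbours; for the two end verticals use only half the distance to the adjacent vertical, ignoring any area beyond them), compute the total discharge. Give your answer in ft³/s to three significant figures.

103 ft³/s

w_1 = (5.5 − 1.4)/2 = 2.05 ft; q_1 = 1.37 × 0.61 × 2.05 = 1.713 ft³/s
w_2 = (10.0 − 1.4)/2 = 4.3 ft; q_2 = 2.63 × 2.18 × 4.3 = 24.65 ft³/s
w_3 = (13.7 − 5.5)/2 = 4.1 ft; q_3 = 2.75 × 2.47 × 4.1 = 27.85 ft³/s
w_4 = (17.8 − 10.0)/2 = 3.9 ft; q_4 = 2.85 × 3.43 × 3.9 = 38.12 ft³/s
w_5 = (19.5 − 13.7)/2 = 2.9 ft; q_5 = 2.42 × 1.43 × 2.9 = 10.04 ft³/s
w_6 = (19.5 − 17.8)/2 = 0.85 ft; q_6 = 1.10 × 0.67 × 0.85 = 0.6265 ft³/s
Q = Σ qᵢ = 103.0 ft³/s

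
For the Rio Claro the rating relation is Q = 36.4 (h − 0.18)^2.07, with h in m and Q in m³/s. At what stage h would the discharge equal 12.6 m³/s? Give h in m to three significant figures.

h − h₀ = (Q/C)^(1/b) = (12.6/36.4)^(1/2.07) = 0.5990 m
h = 0.18 + 0.5990 = 0.7790 m

0.779 m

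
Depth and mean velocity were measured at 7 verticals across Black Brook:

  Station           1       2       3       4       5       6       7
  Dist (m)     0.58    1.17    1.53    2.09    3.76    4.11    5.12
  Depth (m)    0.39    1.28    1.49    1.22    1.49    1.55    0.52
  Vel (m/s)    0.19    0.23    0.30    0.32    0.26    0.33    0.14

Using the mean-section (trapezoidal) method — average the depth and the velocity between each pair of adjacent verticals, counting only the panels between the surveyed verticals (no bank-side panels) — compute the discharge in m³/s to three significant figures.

1.53 m³/s

Panel 1-2: Δb = 0.59 m, d̄ = (0.39+1.28)/2 = 0.835, v̄ = (0.19+0.23)/2 = 0.21 → q = 0.59×0.835×0.21 = 0.1035 m³/s
Panel 2-3: Δb = 0.36 m, d̄ = (1.28+1.49)/2 = 1.385, v̄ = (0.23+0.30)/2 = 0.265 → q = 0.36×1.385×0.265 = 0.1321 m³/s
Panel 3-4: Δb = 0.56 m, d̄ = (1.49+1.22)/2 = 1.355, v̄ = (0.30+0.32)/2 = 0.31 → q = 0.56×1.355×0.31 = 0.2352 m³/s
Panel 4-5: Δb = 1.67 m, d̄ = (1.22+1.49)/2 = 1.355, v̄ = (0.32+0.26)/2 = 0.29 → q = 1.67×1.355×0.29 = 0.6562 m³/s
Panel 5-6: Δb = 0.35 m, d̄ = (1.49+1.55)/2 = 1.52, v̄ = (0.26+0.33)/2 = 0.295 → q = 0.35×1.52×0.295 = 0.1569 m³/s
Panel 6-7: Δb = 1.01 m, d̄ = (1.55+0.52)/2 = 1.035, v̄ = (0.33+0.14)/2 = 0.235 → q = 1.01×1.035×0.235 = 0.2457 m³/s
Q = Σ q = 1.530 m³/s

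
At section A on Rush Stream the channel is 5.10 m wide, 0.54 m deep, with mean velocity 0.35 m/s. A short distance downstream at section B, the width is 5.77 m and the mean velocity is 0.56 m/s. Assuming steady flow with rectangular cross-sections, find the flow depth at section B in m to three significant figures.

Q = A₁V₁ = (5.10×0.54) × 0.35 = 0.9639 m³/s
d₂ = Q/(b₂ V₂) = 0.9639/(5.77×0.56) = 0.2983 m

0.298 m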